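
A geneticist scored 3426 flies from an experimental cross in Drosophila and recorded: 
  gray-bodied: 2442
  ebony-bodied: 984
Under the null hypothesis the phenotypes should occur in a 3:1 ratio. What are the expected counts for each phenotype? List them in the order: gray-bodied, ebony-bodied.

2569.5, 856.5

Expected counts for N = 3426 under a 3:1 ratio (total parts = 4):
  gray-bodied: 3426 × 3/4 = 2569.5
  ebony-bodied: 3426 × 1/4 = 856.5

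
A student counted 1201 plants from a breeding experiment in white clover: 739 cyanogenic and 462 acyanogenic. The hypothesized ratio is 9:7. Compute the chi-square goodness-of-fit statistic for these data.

13.616

The 9:7 ratio has 16 parts, so with N = 1201 the expected counts are:
  cyanogenic: 1201 × 9/16 = 675.5625
  acyanogenic: 1201 × 7/16 = 525.4375
χ² = Σ (O − E)² / E
  cyanogenic: (739 − 675.5625)² / 675.5625 = 5.9570
  acyanogenic: (462 − 525.4375)² / 525.4375 = 7.6590
χ² = 5.9570 + 7.6590 = 13.616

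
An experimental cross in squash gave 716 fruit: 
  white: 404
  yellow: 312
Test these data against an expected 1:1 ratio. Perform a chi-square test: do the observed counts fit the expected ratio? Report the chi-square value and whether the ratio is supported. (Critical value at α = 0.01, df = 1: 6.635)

11.821; not consistent

Total ratio parts = 2. Expected numbers out of 716:
  white: 716 × 1/2 = 358
  yellow: 716 × 1/2 = 358
χ² = Σ (O − E)² / E
  white: (404 − 358)² / 358 = 5.9106
  yellow: (312 − 358)² / 358 = 5.9106
χ² = 5.9106 + 5.9106 = 11.8212 ≈ 11.821
Degrees of freedom = 2 − 1 = 1; critical value at α = 0.01 is 6.635.
Since 11.821 > 6.635, we reject the null hypothesis — the data do not fit the 1:1 ratio.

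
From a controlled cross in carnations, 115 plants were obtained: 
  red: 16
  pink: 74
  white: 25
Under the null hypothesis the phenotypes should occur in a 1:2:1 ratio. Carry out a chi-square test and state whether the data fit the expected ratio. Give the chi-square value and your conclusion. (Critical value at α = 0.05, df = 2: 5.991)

The 1:2:1 ratio has 4 parts, so with N = 115 the expected counts are:
  red: 115 × 1/4 = 28.75
  pink: 115 × 2/4 = 57.5
  white: 115 × 1/4 = 28.75
χ² = Σ (O − E)² / E
  red: (16 − 28.75)² / 28.75 = 5.6543
  pink: (74 − 57.5)² / 57.5 = 4.7348
  white: (25 − 28.75)² / 28.75 = 0.4891
χ² = 5.6543 + 4.7348 + 0.4891 = 10.8782 ≈ 10.878
Degrees of freedom = 3 − 1 = 2; critical value at α = 0.05 is 5.991.
Since 10.878 > 5.991, we reject the null hypothesis — the data do not fit the 1:2:1 ratio.

10.878; not consistent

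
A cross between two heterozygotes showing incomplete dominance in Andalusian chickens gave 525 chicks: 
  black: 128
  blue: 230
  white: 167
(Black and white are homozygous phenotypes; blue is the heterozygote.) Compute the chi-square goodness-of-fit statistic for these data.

With incomplete dominance, a heterozygote × heterozygote cross gives a 1:2:1 phenotypic ratio.
Expected counts for N = 525 under a 1:2:1 ratio (total parts = 4):
  black: 525 × 1/4 = 131.25
  blue: 525 × 2/4 = 262.5
  white: 525 × 1/4 = 131.25
χ² = Σ (O − E)² / E
  black: (128 − 131.25)² / 131.25 = 0.0805
  blue: (230 − 262.5)² / 262.5 = 4.0238
  white: (167 − 131.25)² / 131.25 = 9.7376
χ² = 0.0805 + 4.0238 + 9.7376 = 13.8419 ≈ 13.842

13.842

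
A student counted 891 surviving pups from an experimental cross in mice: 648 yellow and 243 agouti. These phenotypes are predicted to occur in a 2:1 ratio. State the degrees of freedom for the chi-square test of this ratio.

A goodness-of-fit test with 2 phenotype classes has df = 2 − 1 = 1.

1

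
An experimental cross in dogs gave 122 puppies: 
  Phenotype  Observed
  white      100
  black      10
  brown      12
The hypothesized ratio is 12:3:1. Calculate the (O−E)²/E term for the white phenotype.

The 12:3:1 ratio has 16 parts, so with N = 122 the expected counts are:
  white: 122 × 12/16 = 91.5
  black: 122 × 3/16 = 22.875
  brown: 122 × 1/16 = 7.625
Contribution of white: (100 − 91.5)² / 91.5 = 0.7896

0.790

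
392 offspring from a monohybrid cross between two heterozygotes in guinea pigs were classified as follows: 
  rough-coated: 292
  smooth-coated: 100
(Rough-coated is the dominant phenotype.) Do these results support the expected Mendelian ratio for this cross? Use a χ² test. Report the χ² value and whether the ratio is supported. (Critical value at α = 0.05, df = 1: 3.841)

For a monohybrid cross between heterozygotes with complete dominance, the expected phenotypic ratio is 3:1.
Expected counts for N = 392 under a 3:1 ratio (total parts = 4):
  rough-coated: 392 × 3/4 = 294
  smooth-coated: 392 × 1/4 = 98
χ² = Σ (O − E)² / E
  rough-coated: (292 − 294)² / 294 = 0.0136
  smooth-coated: (100 − 98)² / 98 = 0.0408
χ² = 0.0136 + 0.0408 = 0.0544 ≈ 0.054
Degrees of freedom = 2 − 1 = 1; critical value at α = 0.05 is 3.841.
Since 0.054 < 3.841, we fail to reject the null hypothesis — the data are consistent with the 3:1 ratio.

0.054; consistent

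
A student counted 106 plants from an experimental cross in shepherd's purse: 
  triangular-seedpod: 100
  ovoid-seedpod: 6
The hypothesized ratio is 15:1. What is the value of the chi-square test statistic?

The 15:1 ratio has 16 parts, so with N = 106 the expected counts are:
  triangular-seedpod: 106 × 15/16 = 99.375
  ovoid-seedpod: 106 × 1/16 = 6.625
χ² = Σ (O − E)² / E
  triangular-seedpod: (100 − 99.375)² / 99.375 = 0.0039
  ovoid-seedpod: (6 − 6.625)² / 6.625 = 0.0590
χ² = 0.0039 + 0.0590 = 0.0629 ≈ 0.063

0.063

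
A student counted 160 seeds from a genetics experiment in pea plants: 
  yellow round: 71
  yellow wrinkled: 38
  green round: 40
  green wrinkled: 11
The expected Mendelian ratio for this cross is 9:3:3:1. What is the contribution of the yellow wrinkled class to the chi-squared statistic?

Expected counts for N = 160 under a 9:3:3:1 ratio (total parts = 16):
  yellow round: 160 × 9/16 = 90
  yellow wrinkled: 160 × 3/16 = 30
  green round: 160 × 3/16 = 30
  green wrinkled: 160 × 1/16 = 10
Contribution of yellow wrinkled: (38 − 30)² / 30 = 2.1333

2.133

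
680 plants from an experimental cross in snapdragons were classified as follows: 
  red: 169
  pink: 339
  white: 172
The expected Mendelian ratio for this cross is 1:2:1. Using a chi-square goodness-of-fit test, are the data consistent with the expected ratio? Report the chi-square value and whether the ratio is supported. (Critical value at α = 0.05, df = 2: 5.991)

0.032; consistent

The 1:2:1 ratio has 4 parts, so with N = 680 the expected counts are:
  red: 680 × 1/4 = 170
  pink: 680 × 2/4 = 340
  white: 680 × 1/4 = 170
χ² = Σ (O − E)² / E
  red: (169 − 170)² / 170 = 0.0059
  pink: (339 − 340)² / 340 = 0.0029
  white: (172 − 170)² / 170 = 0.0235
χ² = 0.0059 + 0.0029 + 0.0235 = 0.0323 ≈ 0.032
Degrees of freedom = 3 − 1 = 2; critical value at α = 0.05 is 5.991.
Since 0.032 < 5.991, we fail to reject the null hypothesis — the data are consistent with the 1:2:1 ratio.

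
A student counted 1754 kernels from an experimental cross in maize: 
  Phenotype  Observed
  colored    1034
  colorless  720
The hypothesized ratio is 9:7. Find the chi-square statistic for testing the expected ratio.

5.200

Total ratio parts = 16. Expected numbers out of 1754:
  colored: 1754 × 9/16 = 986.625
  colorless: 1754 × 7/16 = 767.375
χ² = Σ (O − E)² / E
  colored: (1034 − 986.625)² / 986.625 = 2.2748
  colorless: (720 − 767.375)² / 767.375 = 2.9248
χ² = 2.2748 + 2.9248 = 5.1996 ≈ 5.200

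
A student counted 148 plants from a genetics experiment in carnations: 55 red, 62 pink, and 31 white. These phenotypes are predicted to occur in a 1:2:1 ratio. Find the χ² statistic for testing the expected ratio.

The 1:2:1 ratio has 4 parts, so with N = 148 the expected counts are:
  red: 148 × 1/4 = 37
  pink: 148 × 2/4 = 74
  white: 148 × 1/4 = 37
χ² = Σ (O − E)² / E
  red: (55 − 37)² / 37 = 8.7568
  pink: (62 − 74)² / 74 = 1.9459
  white: (31 − 37)² / 37 = 0.9730
χ² = 8.7568 + 1.9459 + 0.9730 = 11.6757 ≈ 11.676

11.676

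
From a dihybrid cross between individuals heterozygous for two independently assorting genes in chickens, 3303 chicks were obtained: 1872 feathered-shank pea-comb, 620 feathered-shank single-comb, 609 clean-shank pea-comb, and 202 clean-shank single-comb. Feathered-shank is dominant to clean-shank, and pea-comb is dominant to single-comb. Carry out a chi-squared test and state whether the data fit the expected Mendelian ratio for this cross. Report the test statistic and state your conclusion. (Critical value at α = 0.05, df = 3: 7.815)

0.374; consistent

A dihybrid F₂ with independent assortment and complete dominance at both loci gives a 9:3:3:1 phenotypic ratio.
Expected counts for N = 3303 under a 9:3:3:1 ratio (total parts = 16):
  feathered-shank pea-comb: 3303 × 9/16 = 1857.9375
  feathered-shank single-comb: 3303 × 3/16 = 619.3125
  clean-shank pea-comb: 3303 × 3/16 = 619.3125
  clean-shank single-comb: 3303 × 1/16 = 206.4375
χ² = Σ (O − E)² / E
  feathered-shank pea-comb: (1872 − 1857.9375)² / 1857.9375 = 0.1064
  feathered-shank single-comb: (620 − 619.3125)² / 619.3125 = 0.0008
  clean-shank pea-comb: (609 − 619.3125)² / 619.3125 = 0.1717
  clean-shank single-comb: (202 − 206.4375)² / 206.4375 = 0.0954
χ² = 0.1064 + 0.0008 + 0.1717 + 0.0954 = 0.3743 ≈ 0.374
Degrees of freedom = 4 − 1 = 3; critical value at α = 0.05 is 7.815.
Since 0.374 < 7.815, we fail to reject the null hypothesis — the data are consistent with the 9:3:3:1 ratio.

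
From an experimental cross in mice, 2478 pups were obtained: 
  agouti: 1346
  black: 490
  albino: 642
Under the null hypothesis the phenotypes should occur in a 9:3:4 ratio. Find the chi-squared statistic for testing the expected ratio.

3.847

The 9:3:4 ratio has 16 parts, so with N = 2478 the expected counts are:
  agouti: 2478 × 9/16 = 1393.875
  black: 2478 × 3/16 = 464.625
  albino: 2478 × 4/16 = 619.5
χ² = Σ (O − E)² / E
  agouti: (1346 − 1393.875)² / 1393.875 = 1.6443
  black: (490 − 464.625)² / 464.625 = 1.3858
  albino: (642 − 619.5)² / 619.5 = 0.8172
χ² = 1.6443 + 1.3858 + 0.8172 = 3.8473 ≈ 3.847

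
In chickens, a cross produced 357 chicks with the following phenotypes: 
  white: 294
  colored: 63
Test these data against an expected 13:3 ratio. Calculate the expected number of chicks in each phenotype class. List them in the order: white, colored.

Expected counts for N = 357 under a 13:3 ratio (total parts = 16):
  white: 357 × 13/16 = 290.0625
  colored: 357 × 3/16 = 66.9375

290.0625, 66.9375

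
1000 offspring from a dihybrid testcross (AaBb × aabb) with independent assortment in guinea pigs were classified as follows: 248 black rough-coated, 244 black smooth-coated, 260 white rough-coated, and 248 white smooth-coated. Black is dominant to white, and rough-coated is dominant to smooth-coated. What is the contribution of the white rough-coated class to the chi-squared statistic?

0.400

A dihybrid testcross with independent assortment gives a 1:1:1:1 ratio.
The 1:1:1:1 ratio has 4 parts, so with N = 1000 the expected counts are:
  black rough-coated: 1000 × 1/4 = 250
  black smooth-coated: 1000 × 1/4 = 250
  white rough-coated: 1000 × 1/4 = 250
  white smooth-coated: 1000 × 1/4 = 250
Contribution of white rough-coated: (260 − 250)² / 250 = 0.4000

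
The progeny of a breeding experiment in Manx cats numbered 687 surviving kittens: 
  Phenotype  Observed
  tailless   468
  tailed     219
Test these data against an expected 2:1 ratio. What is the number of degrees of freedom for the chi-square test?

1

A goodness-of-fit test with 2 phenotype classes has df = 2 − 1 = 1.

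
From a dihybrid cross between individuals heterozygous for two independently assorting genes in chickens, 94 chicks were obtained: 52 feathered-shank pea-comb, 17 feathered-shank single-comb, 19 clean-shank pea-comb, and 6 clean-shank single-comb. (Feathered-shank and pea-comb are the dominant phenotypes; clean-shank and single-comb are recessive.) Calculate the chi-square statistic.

0.147

A dihybrid F₂ with independent assortment and complete dominance at both loci gives a 9:3:3:1 phenotypic ratio.
Under the 9:3:3:1 hypothesis (Σ ratio = 16, N = 94):
  feathered-shank pea-comb: 94 × 9/16 = 52.875
  feathered-shank single-comb: 94 × 3/16 = 17.625
  clean-shank pea-comb: 94 × 3/16 = 17.625
  clean-shank single-comb: 94 × 1/16 = 5.875
χ² = Σ (O − E)² / E
  feathered-shank pea-comb: (52 − 52.875)² / 52.875 = 0.0145
  feathered-shank single-comb: (17 − 17.625)² / 17.625 = 0.0222
  clean-shank pea-comb: (19 − 17.625)² / 17.625 = 0.1073
  clean-shank single-comb: (6 − 5.875)² / 5.875 = 0.0027
χ² = 0.0145 + 0.0222 + 0.1073 + 0.0027 = 0.1467 ≈ 0.147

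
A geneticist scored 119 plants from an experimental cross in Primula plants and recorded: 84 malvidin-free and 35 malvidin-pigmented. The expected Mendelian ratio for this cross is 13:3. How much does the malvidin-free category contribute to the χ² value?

1.665

Under the 13:3 hypothesis (Σ ratio = 16, N = 119):
  malvidin-free: 119 × 13/16 = 96.6875
  malvidin-pigmented: 119 × 3/16 = 22.3125
Contribution of malvidin-free: (84 − 96.6875)² / 96.6875 = 1.6649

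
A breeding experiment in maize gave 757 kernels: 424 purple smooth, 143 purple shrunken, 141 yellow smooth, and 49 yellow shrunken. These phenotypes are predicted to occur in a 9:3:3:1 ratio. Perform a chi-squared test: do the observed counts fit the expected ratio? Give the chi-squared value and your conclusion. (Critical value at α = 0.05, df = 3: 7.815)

The 9:3:3:1 ratio has 16 parts, so with N = 757 the expected counts are:
  purple smooth: 757 × 9/16 = 425.8125
  purple shrunken: 757 × 3/16 = 141.9375
  yellow smooth: 757 × 3/16 = 141.9375
  yellow shrunken: 757 × 1/16 = 47.3125
χ² = Σ (O − E)² / E
  purple smooth: (424 − 425.8125)² / 425.8125 = 0.0077
  purple shrunken: (143 − 141.9375)² / 141.9375 = 0.0080
  yellow smooth: (141 − 141.9375)² / 141.9375 = 0.0062
  yellow shrunken: (49 − 47.3125)² / 47.3125 = 0.0602
χ² = 0.0077 + 0.0080 + 0.0062 + 0.0602 = 0.0821 ≈ 0.082
Degrees of freedom = 4 − 1 = 3; critical value at α = 0.05 is 7.815.
Since 0.082 < 7.815, we fail to reject the null hypothesis — the data are consistent with the 9:3:3:1 ratio.

0.082; consistent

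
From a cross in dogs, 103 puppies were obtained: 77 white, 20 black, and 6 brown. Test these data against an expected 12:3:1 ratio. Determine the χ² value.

The 12:3:1 ratio has 16 parts, so with N = 103 the expected counts are:
  white: 103 × 12/16 = 77.25
  black: 103 × 3/16 = 19.3125
  brown: 103 × 1/16 = 6.4375
χ² = Σ (O − E)² / E
  white: (77 − 77.25)² / 77.25 = 0.0008
  black: (20 − 19.3125)² / 19.3125 = 0.0245
  brown: (6 − 6.4375)² / 6.4375 = 0.0297
χ² = 0.0008 + 0.0245 + 0.0297 = 0.055

0.055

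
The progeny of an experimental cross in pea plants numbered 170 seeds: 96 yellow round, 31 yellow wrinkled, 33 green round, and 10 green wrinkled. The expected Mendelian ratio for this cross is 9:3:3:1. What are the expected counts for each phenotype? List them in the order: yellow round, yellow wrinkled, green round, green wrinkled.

95.625, 31.875, 31.875, 10.625

The 9:3:3:1 ratio has 16 parts, so with N = 170 the expected counts are:
  yellow round: 170 × 9/16 = 95.625
  yellow wrinkled: 170 × 3/16 = 31.875
  green round: 170 × 3/16 = 31.875
  green wrinkled: 170 × 1/16 = 10.625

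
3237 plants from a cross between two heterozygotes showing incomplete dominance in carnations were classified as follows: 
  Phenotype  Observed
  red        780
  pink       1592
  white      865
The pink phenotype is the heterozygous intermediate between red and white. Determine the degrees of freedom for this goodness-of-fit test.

With incomplete dominance, a heterozygote × heterozygote cross gives a 1:2:1 phenotypic ratio.
A goodness-of-fit test with 3 phenotype classes has df = 3 − 1 = 2.

2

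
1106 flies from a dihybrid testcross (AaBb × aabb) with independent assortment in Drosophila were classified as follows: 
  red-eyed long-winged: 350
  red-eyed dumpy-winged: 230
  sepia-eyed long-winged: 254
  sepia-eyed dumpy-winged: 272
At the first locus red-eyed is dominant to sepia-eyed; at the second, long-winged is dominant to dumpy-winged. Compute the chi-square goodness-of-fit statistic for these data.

29.262

A dihybrid testcross with independent assortment gives a 1:1:1:1 ratio.
Under the 1:1:1:1 hypothesis (Σ ratio = 4, N = 1106):
  red-eyed long-winged: 1106 × 1/4 = 276.5
  red-eyed dumpy-winged: 1106 × 1/4 = 276.5
  sepia-eyed long-winged: 1106 × 1/4 = 276.5
  sepia-eyed dumpy-winged: 1106 × 1/4 = 276.5
χ² = Σ (O − E)² / E
  red-eyed long-winged: (350 − 276.5)² / 276.5 = 19.5380
  red-eyed dumpy-winged: (230 − 276.5)² / 276.5 = 7.8201
  sepia-eyed long-winged: (254 − 276.5)² / 276.5 = 1.8309
  sepia-eyed dumpy-winged: (272 − 276.5)² / 276.5 = 0.0732
χ² = 19.5380 + 7.8201 + 1.8309 + 0.0732 = 29.2622 ≈ 29.262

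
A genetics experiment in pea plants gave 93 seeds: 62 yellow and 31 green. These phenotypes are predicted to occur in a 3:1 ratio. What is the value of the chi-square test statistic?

3.444

Under the 3:1 hypothesis (Σ ratio = 4, N = 93):
  yellow: 93 × 3/4 = 69.75
  green: 93 × 1/4 = 23.25
χ² = Σ (O − E)² / E
  yellow: (62 − 69.75)² / 69.75 = 0.8611
  green: (31 − 23.25)² / 23.25 = 2.5833
χ² = 0.8611 + 2.5833 = 3.4444 ≈ 3.444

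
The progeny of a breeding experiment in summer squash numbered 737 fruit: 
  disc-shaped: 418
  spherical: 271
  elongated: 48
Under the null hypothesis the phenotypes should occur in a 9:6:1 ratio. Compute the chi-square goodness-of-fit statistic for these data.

Total ratio parts = 16. Expected numbers out of 737:
  disc-shaped: 737 × 9/16 = 414.5625
  spherical: 737 × 6/16 = 276.375
  elongated: 737 × 1/16 = 46.0625
χ² = Σ (O − E)² / E
  disc-shaped: (418 − 414.5625)² / 414.5625 = 0.0285
  spherical: (271 − 276.375)² / 276.375 = 0.1045
  elongated: (48 − 46.0625)² / 46.0625 = 0.0815
χ² = 0.0285 + 0.1045 + 0.0815 = 0.2145 ≈ 0.215

0.215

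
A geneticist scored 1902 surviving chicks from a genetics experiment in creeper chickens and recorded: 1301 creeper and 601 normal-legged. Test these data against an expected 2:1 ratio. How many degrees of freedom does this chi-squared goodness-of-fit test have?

1

A goodness-of-fit test with 2 phenotype classes has df = 2 − 1 = 1.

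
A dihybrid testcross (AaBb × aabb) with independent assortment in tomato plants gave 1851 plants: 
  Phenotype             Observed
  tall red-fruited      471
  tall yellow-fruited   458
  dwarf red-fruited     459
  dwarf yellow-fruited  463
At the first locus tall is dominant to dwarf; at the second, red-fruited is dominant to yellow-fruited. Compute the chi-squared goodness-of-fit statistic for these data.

A dihybrid testcross with independent assortment gives a 1:1:1:1 ratio.
Under the 1:1:1:1 hypothesis (Σ ratio = 4, N = 1851):
  tall red-fruited: 1851 × 1/4 = 462.75
  tall yellow-fruited: 1851 × 1/4 = 462.75
  dwarf red-fruited: 1851 × 1/4 = 462.75
  dwarf yellow-fruited: 1851 × 1/4 = 462.75
χ² = Σ (O − E)² / E
  tall red-fruited: (471 − 462.75)² / 462.75 = 0.1471
  tall yellow-fruited: (458 − 462.75)² / 462.75 = 0.0488
  dwarf red-fruited: (459 − 462.75)² / 462.75 = 0.0304
  dwarf yellow-fruited: (463 − 462.75)² / 462.75 = 0.0001
χ² = 0.1471 + 0.0488 + 0.0304 + 0.0001 = 0.2264 ≈ 0.226

0.226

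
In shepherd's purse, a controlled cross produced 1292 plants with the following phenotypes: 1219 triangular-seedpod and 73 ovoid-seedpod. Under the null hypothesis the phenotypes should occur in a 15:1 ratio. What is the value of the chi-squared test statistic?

0.793

Total ratio parts = 16. Expected numbers out of 1292:
  triangular-seedpod: 1292 × 15/16 = 1211.25
  ovoid-seedpod: 1292 × 1/16 = 80.75
χ² = Σ (O − E)² / E
  triangular-seedpod: (1219 − 1211.25)² / 1211.25 = 0.0496
  ovoid-seedpod: (73 − 80.75)² / 80.75 = 0.7438
χ² = 0.0496 + 0.7438 = 0.7934 ≈ 0.793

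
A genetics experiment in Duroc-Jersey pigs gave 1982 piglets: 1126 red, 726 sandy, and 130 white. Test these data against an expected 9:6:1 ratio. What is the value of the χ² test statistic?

The 9:6:1 ratio has 16 parts, so with N = 1982 the expected counts are:
  red: 1982 × 9/16 = 1114.875
  sandy: 1982 × 6/16 = 743.25
  white: 1982 × 1/16 = 123.875
χ² = Σ (O − E)² / E
  red: (1126 − 1114.875)² / 1114.875 = 0.1110
  sandy: (726 − 743.25)² / 743.25 = 0.4004
  white: (130 − 123.875)² / 123.875 = 0.3029
χ² = 0.1110 + 0.4004 + 0.3029 = 0.8143 ≈ 0.814

0.814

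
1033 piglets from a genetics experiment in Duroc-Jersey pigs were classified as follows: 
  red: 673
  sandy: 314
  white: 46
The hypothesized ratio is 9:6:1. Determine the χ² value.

33.782

Under the 9:6:1 hypothesis (Σ ratio = 16, N = 1033):
  red: 1033 × 9/16 = 581.0625
  sandy: 1033 × 6/16 = 387.375
  white: 1033 × 1/16 = 64.5625
χ² = Σ (O − E)² / E
  red: (673 − 581.0625)² / 581.0625 = 14.5466
  sandy: (314 − 387.375)² / 387.375 = 13.8984
  white: (46 − 64.5625)² / 64.5625 = 5.3369
χ² = 14.5466 + 13.8984 + 5.3369 = 33.7819 ≈ 33.782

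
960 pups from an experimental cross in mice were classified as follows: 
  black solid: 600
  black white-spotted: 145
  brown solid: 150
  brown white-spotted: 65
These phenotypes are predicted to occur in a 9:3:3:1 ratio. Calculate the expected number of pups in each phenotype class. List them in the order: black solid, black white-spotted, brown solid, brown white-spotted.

Under the 9:3:3:1 hypothesis (Σ ratio = 16, N = 960):
  black solid: 960 × 9/16 = 540
  black white-spotted: 960 × 3/16 = 180
  brown solid: 960 × 3/16 = 180
  brown white-spotted: 960 × 1/16 = 60

540, 180, 180, 60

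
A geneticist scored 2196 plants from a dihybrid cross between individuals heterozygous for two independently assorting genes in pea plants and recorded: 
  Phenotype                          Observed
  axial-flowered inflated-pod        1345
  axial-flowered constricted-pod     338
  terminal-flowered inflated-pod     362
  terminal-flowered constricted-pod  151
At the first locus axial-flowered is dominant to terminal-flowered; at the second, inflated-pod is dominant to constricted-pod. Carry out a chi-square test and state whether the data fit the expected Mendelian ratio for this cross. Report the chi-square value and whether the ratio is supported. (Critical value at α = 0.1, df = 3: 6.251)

30.349; not consistent

A dihybrid F₂ with independent assortment and complete dominance at both loci gives a 9:3:3:1 phenotypic ratio.
Under the 9:3:3:1 hypothesis (Σ ratio = 16, N = 2196):
  axial-flowered inflated-pod: 2196 × 9/16 = 1235.25
  axial-flowered constricted-pod: 2196 × 3/16 = 411.75
  terminal-flowered inflated-pod: 2196 × 3/16 = 411.75
  terminal-flowered constricted-pod: 2196 × 1/16 = 137.25
χ² = Σ (O − E)² / E
  axial-flowered inflated-pod: (1345 − 1235.25)² / 1235.25 = 9.7511
  axial-flowered constricted-pod: (338 − 411.75)² / 411.75 = 13.2096
  terminal-flowered inflated-pod: (362 − 411.75)² / 411.75 = 6.0111
  terminal-flowered constricted-pod: (151 − 137.25)² / 137.25 = 1.3775
χ² = 9.7511 + 13.2096 + 6.0111 + 1.3775 = 30.3493 ≈ 30.349
Degrees of freedom = 4 − 1 = 3; critical value at α = 0.1 is 6.251.
Since 30.349 > 6.251, we reject the null hypothesis — the data do not fit the 9:3:3:1 ratio.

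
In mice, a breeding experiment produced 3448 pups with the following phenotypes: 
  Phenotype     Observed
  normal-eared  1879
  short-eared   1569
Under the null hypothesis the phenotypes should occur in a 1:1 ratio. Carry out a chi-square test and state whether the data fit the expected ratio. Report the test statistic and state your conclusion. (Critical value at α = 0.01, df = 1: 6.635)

Total ratio parts = 2. Expected numbers out of 3448:
  normal-eared: 3448 × 1/2 = 1724
  short-eared: 3448 × 1/2 = 1724
χ² = Σ (O − E)² / E
  normal-eared: (1879 − 1724)² / 1724 = 13.9356
  short-eared: (1569 − 1724)² / 1724 = 13.9356
χ² = 13.9356 + 13.9356 = 27.8712 ≈ 27.871
Degrees of freedom = 2 − 1 = 1; critical value at α = 0.01 is 6.635.
Since 27.871 > 6.635, we reject the null hypothesis — the data do not fit the 1:1 ratio.

27.871; not consistent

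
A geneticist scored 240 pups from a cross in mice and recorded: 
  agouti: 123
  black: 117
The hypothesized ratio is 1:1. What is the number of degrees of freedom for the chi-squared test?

1

A goodness-of-fit test with 2 phenotype classes has df = 2 − 1 = 1.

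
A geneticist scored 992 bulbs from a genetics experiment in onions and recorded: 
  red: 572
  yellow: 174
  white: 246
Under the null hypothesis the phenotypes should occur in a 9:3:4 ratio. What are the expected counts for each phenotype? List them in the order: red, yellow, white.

558, 186, 248

Expected counts for N = 992 under a 9:3:4 ratio (total parts = 16):
  red: 992 × 9/16 = 558
  yellow: 992 × 3/16 = 186
  white: 992 × 4/16 = 248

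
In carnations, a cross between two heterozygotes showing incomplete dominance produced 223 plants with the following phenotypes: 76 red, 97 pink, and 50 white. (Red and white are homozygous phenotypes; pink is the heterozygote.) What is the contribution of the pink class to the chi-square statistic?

1.886

With incomplete dominance, a heterozygote × heterozygote cross gives a 1:2:1 phenotypic ratio.
Under the 1:2:1 hypothesis (Σ ratio = 4, N = 223):
  red: 223 × 1/4 = 55.75
  pink: 223 × 2/4 = 111.5
  white: 223 × 1/4 = 55.75
Contribution of pink: (97 − 111.5)² / 111.5 = 1.8857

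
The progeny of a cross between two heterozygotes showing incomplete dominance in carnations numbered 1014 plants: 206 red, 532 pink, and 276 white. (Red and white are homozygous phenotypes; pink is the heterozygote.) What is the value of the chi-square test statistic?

With incomplete dominance, a heterozygote × heterozygote cross gives a 1:2:1 phenotypic ratio.
Under the 1:2:1 hypothesis (Σ ratio = 4, N = 1014):
  red: 1014 × 1/4 = 253.5
  pink: 1014 × 2/4 = 507
  white: 1014 × 1/4 = 253.5
χ² = Σ (O − E)² / E
  red: (206 − 253.5)² / 253.5 = 8.9004
  pink: (532 − 507)² / 507 = 1.2327
  white: (276 − 253.5)² / 253.5 = 1.9970
χ² = 8.9004 + 1.2327 + 1.9970 = 12.1301 ≈ 12.130

12.130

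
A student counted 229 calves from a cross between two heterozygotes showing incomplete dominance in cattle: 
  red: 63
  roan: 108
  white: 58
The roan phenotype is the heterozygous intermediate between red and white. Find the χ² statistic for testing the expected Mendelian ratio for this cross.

0.956

With incomplete dominance, a heterozygote × heterozygote cross gives a 1:2:1 phenotypic ratio.
Under the 1:2:1 hypothesis (Σ ratio = 4, N = 229):
  red: 229 × 1/4 = 57.25
  roan: 229 × 2/4 = 114.5
  white: 229 × 1/4 = 57.25
χ² = Σ (O − E)² / E
  red: (63 − 57.25)² / 57.25 = 0.5775
  roan: (108 − 114.5)² / 114.5 = 0.3690
  white: (58 − 57.25)² / 57.25 = 0.0098
χ² = 0.5775 + 0.3690 + 0.0098 = 0.9563 ≈ 0.956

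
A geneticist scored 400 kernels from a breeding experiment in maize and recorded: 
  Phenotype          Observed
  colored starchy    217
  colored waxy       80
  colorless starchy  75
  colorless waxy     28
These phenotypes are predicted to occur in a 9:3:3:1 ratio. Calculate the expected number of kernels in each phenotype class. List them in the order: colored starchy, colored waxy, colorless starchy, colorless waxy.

Under the 9:3:3:1 hypothesis (Σ ratio = 16, N = 400):
  colored starchy: 400 × 9/16 = 225
  colored waxy: 400 × 3/16 = 75
  colorless starchy: 400 × 3/16 = 75
  colorless waxy: 400 × 1/16 = 25

225, 75, 75, 25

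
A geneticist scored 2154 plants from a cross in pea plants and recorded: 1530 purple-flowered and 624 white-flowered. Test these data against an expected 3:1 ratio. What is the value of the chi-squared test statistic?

18.100

Under the 3:1 hypothesis (Σ ratio = 4, N = 2154):
  purple-flowered: 2154 × 3/4 = 1615.5
  white-flowered: 2154 × 1/4 = 538.5
χ² = Σ (O − E)² / E
  purple-flowered: (1530 − 1615.5)² / 1615.5 = 4.5251
  white-flowered: (624 − 538.5)² / 538.5 = 13.5752
χ² = 4.5251 + 13.5752 = 18.1003 ≈ 18.100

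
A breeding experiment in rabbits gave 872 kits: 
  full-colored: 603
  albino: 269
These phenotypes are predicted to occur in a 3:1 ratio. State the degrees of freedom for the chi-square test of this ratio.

1

A goodness-of-fit test with 2 phenotype classes has df = 2 − 1 = 1.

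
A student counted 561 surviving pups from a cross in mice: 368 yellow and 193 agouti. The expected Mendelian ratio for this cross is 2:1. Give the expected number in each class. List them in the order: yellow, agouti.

374, 187

Total ratio parts = 3. Expected numbers out of 561:
  yellow: 561 × 2/3 = 374
  agouti: 561 × 1/3 = 187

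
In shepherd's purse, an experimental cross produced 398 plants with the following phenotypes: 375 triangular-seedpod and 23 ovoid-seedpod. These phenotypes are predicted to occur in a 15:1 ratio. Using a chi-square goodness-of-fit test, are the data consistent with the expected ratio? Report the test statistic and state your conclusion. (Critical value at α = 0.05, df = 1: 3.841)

Under the 15:1 hypothesis (Σ ratio = 16, N = 398):
  triangular-seedpod: 398 × 15/16 = 373.125
  ovoid-seedpod: 398 × 1/16 = 24.875
χ² = Σ (O − E)² / E
  triangular-seedpod: (375 − 373.125)² / 373.125 = 0.0094
  ovoid-seedpod: (23 − 24.875)² / 24.875 = 0.1413
χ² = 0.0094 + 0.1413 = 0.1507 ≈ 0.151
Degrees of freedom = 2 − 1 = 1; critical value at α = 0.05 is 3.841.
Since 0.151 < 3.841, we fail to reject the null hypothesis — the data are consistent with the 15:1 ratio.

0.151; consistent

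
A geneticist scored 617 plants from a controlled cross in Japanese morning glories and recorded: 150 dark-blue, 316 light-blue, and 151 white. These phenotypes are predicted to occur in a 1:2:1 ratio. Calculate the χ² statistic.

0.368

Under the 1:2:1 hypothesis (Σ ratio = 4, N = 617):
  dark-blue: 617 × 1/4 = 154.25
  light-blue: 617 × 2/4 = 308.5
  white: 617 × 1/4 = 154.25
χ² = Σ (O − E)² / E
  dark-blue: (150 − 154.25)² / 154.25 = 0.1171
  light-blue: (316 − 308.5)² / 308.5 = 0.1823
  white: (151 − 154.25)² / 154.25 = 0.0685
χ² = 0.1171 + 0.1823 + 0.0685 = 0.3679 ≈ 0.368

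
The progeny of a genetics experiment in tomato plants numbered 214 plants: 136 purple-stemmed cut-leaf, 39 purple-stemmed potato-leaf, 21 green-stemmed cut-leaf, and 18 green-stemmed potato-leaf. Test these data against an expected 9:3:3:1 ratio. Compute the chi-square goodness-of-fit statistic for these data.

12.775

The 9:3:3:1 ratio has 16 parts, so with N = 214 the expected counts are:
  purple-stemmed cut-leaf: 214 × 9/16 = 120.375
  purple-stemmed potato-leaf: 214 × 3/16 = 40.125
  green-stemmed cut-leaf: 214 × 3/16 = 40.125
  green-stemmed potato-leaf: 214 × 1/16 = 13.375
χ² = Σ (O − E)² / E
  purple-stemmed cut-leaf: (136 − 120.375)² / 120.375 = 2.0282
  purple-stemmed potato-leaf: (39 − 40.125)² / 40.125 = 0.0315
  green-stemmed cut-leaf: (21 − 40.125)² / 40.125 = 9.1157
  green-stemmed potato-leaf: (18 − 13.375)² / 13.375 = 1.5993
χ² = 2.0282 + 0.0315 + 9.1157 + 1.5993 = 12.7747 ≈ 12.775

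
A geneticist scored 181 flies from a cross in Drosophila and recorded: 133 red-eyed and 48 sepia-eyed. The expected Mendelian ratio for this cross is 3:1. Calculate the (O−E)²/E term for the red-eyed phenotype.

Expected counts for N = 181 under a 3:1 ratio (total parts = 4):
  red-eyed: 181 × 3/4 = 135.75
  sepia-eyed: 181 × 1/4 = 45.25
Contribution of red-eyed: (133 − 135.75)² / 135.75 = 0.0557

0.056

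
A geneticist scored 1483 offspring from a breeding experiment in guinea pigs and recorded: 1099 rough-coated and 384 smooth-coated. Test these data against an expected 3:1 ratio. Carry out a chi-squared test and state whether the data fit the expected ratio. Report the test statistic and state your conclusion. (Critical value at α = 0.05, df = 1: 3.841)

0.631; consistent

The 3:1 ratio has 4 parts, so with N = 1483 the expected counts are:
  rough-coated: 1483 × 3/4 = 1112.25
  smooth-coated: 1483 × 1/4 = 370.75
χ² = Σ (O − E)² / E
  rough-coated: (1099 − 1112.25)² / 1112.25 = 0.1578
  smooth-coated: (384 − 370.75)² / 370.75 = 0.4735
χ² = 0.1578 + 0.4735 = 0.6313 ≈ 0.631
Degrees of freedom = 2 − 1 = 1; critical value at α = 0.05 is 3.841.
Since 0.631 < 3.841, we fail to reject the null hypothesis — the data are consistent with the 3:1 ratio.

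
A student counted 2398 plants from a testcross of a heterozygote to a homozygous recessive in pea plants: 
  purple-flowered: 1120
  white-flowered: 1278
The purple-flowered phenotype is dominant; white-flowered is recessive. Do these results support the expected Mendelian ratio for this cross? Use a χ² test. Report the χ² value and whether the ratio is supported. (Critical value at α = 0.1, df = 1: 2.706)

A testcross of a heterozygote (Aa × aa) gives a 1:1 phenotypic ratio.
The 1:1 ratio has 2 parts, so with N = 2398 the expected counts are:
  purple-flowered: 2398 × 1/2 = 1199
  white-flowered: 2398 × 1/2 = 1199
χ² = Σ (O − E)² / E
  purple-flowered: (1120 − 1199)² / 1199 = 5.2052
  white-flowered: (1278 − 1199)² / 1199 = 5.2052
χ² = 5.2052 + 5.2052 = 10.4104 ≈ 10.410
Degrees of freedom = 2 − 1 = 1; critical value at α = 0.1 is 2.706.
Since 10.410 > 2.706, we reject the null hypothesis — the data do not fit the 1:1 ratio.

10.410; not consistent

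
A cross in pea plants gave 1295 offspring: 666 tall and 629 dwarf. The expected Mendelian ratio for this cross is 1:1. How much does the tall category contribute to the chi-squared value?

0.529

Expected counts for N = 1295 under a 1:1 ratio (total parts = 2):
  tall: 1295 × 1/2 = 647.5
  dwarf: 1295 × 1/2 = 647.5
Contribution of tall: (666 − 647.5)² / 647.5 = 0.5286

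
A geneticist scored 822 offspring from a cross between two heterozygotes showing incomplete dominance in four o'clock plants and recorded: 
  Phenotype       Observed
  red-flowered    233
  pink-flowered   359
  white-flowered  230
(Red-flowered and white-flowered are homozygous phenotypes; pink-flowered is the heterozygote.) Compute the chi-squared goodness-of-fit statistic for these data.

13.180

With incomplete dominance, a heterozygote × heterozygote cross gives a 1:2:1 phenotypic ratio.
Under the 1:2:1 hypothesis (Σ ratio = 4, N = 822):
  red-flowered: 822 × 1/4 = 205.5
  pink-flowered: 822 × 2/4 = 411
  white-flowered: 822 × 1/4 = 205.5
χ² = Σ (O − E)² / E
  red-flowered: (233 − 205.5)² / 205.5 = 3.6800
  pink-flowered: (359 − 411)² / 411 = 6.5791
  white-flowered: (230 − 205.5)² / 205.5 = 2.9209
χ² = 3.6800 + 6.5791 + 2.9209 = 13.180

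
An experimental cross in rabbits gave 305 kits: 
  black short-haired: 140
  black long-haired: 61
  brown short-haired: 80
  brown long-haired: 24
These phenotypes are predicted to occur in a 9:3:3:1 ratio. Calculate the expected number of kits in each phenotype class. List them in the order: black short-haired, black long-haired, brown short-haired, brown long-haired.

171.5625, 57.1875, 57.1875, 19.0625

Total ratio parts = 16. Expected numbers out of 305:
  black short-haired: 305 × 9/16 = 171.5625
  black long-haired: 305 × 3/16 = 57.1875
  brown short-haired: 305 × 3/16 = 57.1875
  brown long-haired: 305 × 1/16 = 19.0625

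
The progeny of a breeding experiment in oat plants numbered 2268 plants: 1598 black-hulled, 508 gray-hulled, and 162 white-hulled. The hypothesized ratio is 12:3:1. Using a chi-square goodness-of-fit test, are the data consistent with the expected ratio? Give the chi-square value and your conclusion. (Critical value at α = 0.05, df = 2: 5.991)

Expected counts for N = 2268 under a 12:3:1 ratio (total parts = 16):
  black-hulled: 2268 × 12/16 = 1701
  gray-hulled: 2268 × 3/16 = 425.25
  white-hulled: 2268 × 1/16 = 141.75
χ² = Σ (O − E)² / E
  black-hulled: (1598 − 1701)² / 1701 = 6.2369
  gray-hulled: (508 − 425.25)² / 425.25 = 16.1024
  white-hulled: (162 − 141.75)² / 141.75 = 2.8929
χ² = 6.2369 + 16.1024 + 2.8929 = 25.2322 ≈ 25.232
Degrees of freedom = 3 − 1 = 2; critical value at α = 0.05 is 5.991.
Since 25.232 > 5.991, we reject the null hypothesis — the data do not fit the 12:3:1 ratio.

25.232; not consistent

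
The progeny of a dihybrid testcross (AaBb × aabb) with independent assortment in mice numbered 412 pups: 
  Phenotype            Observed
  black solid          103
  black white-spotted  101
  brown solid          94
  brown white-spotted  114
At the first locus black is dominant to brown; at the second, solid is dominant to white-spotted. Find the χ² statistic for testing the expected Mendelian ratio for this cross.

2.000

A dihybrid testcross with independent assortment gives a 1:1:1:1 ratio.
Under the 1:1:1:1 hypothesis (Σ ratio = 4, N = 412):
  black solid: 412 × 1/4 = 103
  black white-spotted: 412 × 1/4 = 103
  brown solid: 412 × 1/4 = 103
  brown white-spotted: 412 × 1/4 = 103
χ² = Σ (O − E)² / E
  black solid: (103 − 103)² / 103 = 0.0000
  black white-spotted: (101 − 103)² / 103 = 0.0388
  brown solid: (94 − 103)² / 103 = 0.7864
  brown white-spotted: (114 − 103)² / 103 = 1.1748
χ² = 0.0000 + 0.0388 + 0.7864 + 1.1748 = 2.000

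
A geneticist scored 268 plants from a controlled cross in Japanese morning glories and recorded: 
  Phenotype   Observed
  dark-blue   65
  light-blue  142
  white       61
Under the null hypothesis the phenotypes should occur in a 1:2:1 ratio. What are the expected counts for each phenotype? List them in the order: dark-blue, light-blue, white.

The 1:2:1 ratio has 4 parts, so with N = 268 the expected counts are:
  dark-blue: 268 × 1/4 = 67
  light-blue: 268 × 2/4 = 134
  white: 268 × 1/4 = 67

67, 134, 67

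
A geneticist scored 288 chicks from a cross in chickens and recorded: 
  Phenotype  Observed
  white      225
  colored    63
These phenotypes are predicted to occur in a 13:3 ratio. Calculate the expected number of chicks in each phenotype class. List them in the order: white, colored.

234, 54

Expected counts for N = 288 under a 13:3 ratio (total parts = 16):
  white: 288 × 13/16 = 234
  colored: 288 × 3/16 = 54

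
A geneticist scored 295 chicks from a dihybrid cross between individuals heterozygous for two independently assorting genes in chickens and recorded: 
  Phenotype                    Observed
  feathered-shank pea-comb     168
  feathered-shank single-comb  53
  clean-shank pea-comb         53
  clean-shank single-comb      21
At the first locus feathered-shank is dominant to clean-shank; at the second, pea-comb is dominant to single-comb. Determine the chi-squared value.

A dihybrid F₂ with independent assortment and complete dominance at both loci gives a 9:3:3:1 phenotypic ratio.
Expected counts for N = 295 under a 9:3:3:1 ratio (total parts = 16):
  feathered-shank pea-comb: 295 × 9/16 = 165.9375
  feathered-shank single-comb: 295 × 3/16 = 55.3125
  clean-shank pea-comb: 295 × 3/16 = 55.3125
  clean-shank single-comb: 295 × 1/16 = 18.4375
χ² = Σ (O − E)² / E
  feathered-shank pea-comb: (168 − 165.9375)² / 165.9375 = 0.0256
  feathered-shank single-comb: (53 − 55.3125)² / 55.3125 = 0.0967
  clean-shank pea-comb: (53 − 55.3125)² / 55.3125 = 0.0967
  clean-shank single-comb: (21 − 18.4375)² / 18.4375 = 0.3561
χ² = 0.0256 + 0.0967 + 0.0967 + 0.3561 = 0.5751 ≈ 0.575

0.575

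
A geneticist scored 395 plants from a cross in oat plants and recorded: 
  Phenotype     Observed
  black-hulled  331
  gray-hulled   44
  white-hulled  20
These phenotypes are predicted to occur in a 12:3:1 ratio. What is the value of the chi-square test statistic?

Total ratio parts = 16. Expected numbers out of 395:
  black-hulled: 395 × 12/16 = 296.25
  gray-hulled: 395 × 3/16 = 74.0625
  white-hulled: 395 × 1/16 = 24.6875
χ² = Σ (O − E)² / E
  black-hulled: (331 − 296.25)² / 296.25 = 4.0762
  gray-hulled: (44 − 74.0625)² / 74.0625 = 12.2026
  white-hulled: (20 − 24.6875)² / 24.6875 = 0.8900
χ² = 4.0762 + 12.2026 + 0.8900 = 17.1688 ≈ 17.169

17.169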